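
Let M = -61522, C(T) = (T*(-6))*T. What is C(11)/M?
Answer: 363/30761 ≈ 0.011801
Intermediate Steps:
C(T) = -6*T² (C(T) = (-6*T)*T = -6*T²)
C(11)/M = -6*11²/(-61522) = -6*121*(-1/61522) = -726*(-1/61522) = 363/30761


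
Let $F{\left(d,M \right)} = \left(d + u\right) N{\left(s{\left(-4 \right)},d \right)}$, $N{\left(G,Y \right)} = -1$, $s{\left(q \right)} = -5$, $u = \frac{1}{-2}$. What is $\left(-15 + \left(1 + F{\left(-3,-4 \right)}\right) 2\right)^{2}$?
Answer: $36$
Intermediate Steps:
$u = - \frac{1}{2} \approx -0.5$
$F{\left(d,M \right)} = \frac{1}{2} - d$ ($F{\left(d,M \right)} = \left(d - \frac{1}{2}\right) \left(-1\right) = \left(- \frac{1}{2} + d\right) \left(-1\right) = \frac{1}{2} - d$)
$\left(-15 + \left(1 + F{\left(-3,-4 \right)}\right) 2\right)^{2} = \left(-15 + \left(1 + \left(\frac{1}{2} - -3\right)\right) 2\right)^{2} = \left(-15 + \left(1 + \left(\frac{1}{2} + 3\right)\right) 2\right)^{2} = \left(-15 + \left(1 + \frac{7}{2}\right) 2\right)^{2} = \left(-15 + \frac{9}{2} \cdot 2\right)^{2} = \left(-15 + 9\right)^{2} = \left(-6\right)^{2} = 36$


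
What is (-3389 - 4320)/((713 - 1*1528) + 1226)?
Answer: -7709/411 ≈ -18.757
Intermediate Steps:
(-3389 - 4320)/((713 - 1*1528) + 1226) = -7709/((713 - 1528) + 1226) = -7709/(-815 + 1226) = -7709/411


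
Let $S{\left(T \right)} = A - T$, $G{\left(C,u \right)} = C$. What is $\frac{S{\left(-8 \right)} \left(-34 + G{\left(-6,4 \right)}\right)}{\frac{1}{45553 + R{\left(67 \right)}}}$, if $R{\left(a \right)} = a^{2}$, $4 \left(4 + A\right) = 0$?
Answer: $-8006720$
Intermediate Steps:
$A = -4$ ($A = -4 + \frac{1}{4} \cdot 0 = -4 + 0 = -4$)
$S{\left(T \right)} = -4 - T$
$\frac{S{\left(-8 \right)} \left(-34 + G{\left(-6,4 \right)}\right)}{\frac{1}{45553 + R{\left(67 \right)}}} = \frac{\left(-4 - -8\right) \left(-34 - 6\right)}{\frac{1}{45553 + 67^{2}}} = \frac{\left(-4 + 8\right) \left(-40\right)}{\frac{1}{45553 + 4489}} = \frac{4 \left(-40\right)}{\frac{1}{50042}} = - 160 \frac{1}{\frac{1}{50042}} = \left(-160\right) 50042 = -8006720$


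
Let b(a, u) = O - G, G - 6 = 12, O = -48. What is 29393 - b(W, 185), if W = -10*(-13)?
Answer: 29459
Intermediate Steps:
W = 130
G = 18 (G = 6 + 12 = 18)
b(a, u) = -66 (b(a, u) = -48 - 1*18 = -48 - 18 = -66)
29393 - b(W, 185) = 29393 - 1*(-66) = 29393 + 66 = 29459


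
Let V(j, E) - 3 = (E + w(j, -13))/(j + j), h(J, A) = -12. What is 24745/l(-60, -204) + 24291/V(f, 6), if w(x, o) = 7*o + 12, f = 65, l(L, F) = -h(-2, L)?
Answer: 45738125/3804 ≈ 12024.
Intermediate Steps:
l(L, F) = 12 (l(L, F) = -1*(-12) = 12)
w(x, o) = 12 + 7*o
V(j, E) = 3 + (-79 + E)/(2*j) (V(j, E) = 3 + (E + (12 + 7*(-13)))/(j + j) = 3 + (E + (12 - 91))/((2*j)) = 3 + (E - 79)*(1/(2*j)) = 3 + (-79 + E)*(1/(2*j)) = 3 + (-79 + E)/(2*j))
24745/l(-60, -204) + 24291/V(f, 6) = 24745/12 + 24291/(((½)*(-79 + 6 + 6*65)/65)) = 24745*(1/12) + 24291/(((½)*(1/65)*(-79 + 6 + 390))) = 24745/12 + 24291/(((½)*(1/65)*317)) = 24745/12 + 24291/(317/130) = 24745/12 + 24291*(130/317) = 24745/12 + 3157830/317 = 45738125/3804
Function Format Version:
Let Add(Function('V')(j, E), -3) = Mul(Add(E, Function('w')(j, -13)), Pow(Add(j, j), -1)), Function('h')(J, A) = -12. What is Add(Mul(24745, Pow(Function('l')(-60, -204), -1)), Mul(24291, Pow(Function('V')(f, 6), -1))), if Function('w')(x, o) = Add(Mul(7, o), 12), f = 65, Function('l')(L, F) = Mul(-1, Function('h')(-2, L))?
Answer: Rational(45738125, 3804) ≈ 12024.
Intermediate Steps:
Function('l')(L, F) = 12 (Function('l')(L, F) = Mul(-1, -12) = 12)
Function('w')(x, o) = Add(12, Mul(7, o))
Function('V')(j, E) = Add(3, Mul(Rational(1, 2), Pow(j, -1), Add(-79, E))) (Function('V')(j, E) = Add(3, Mul(Add(E, Add(12, Mul(7, -13))), Pow(Add(j, j), -1))) = Add(3, Mul(Add(E, Add(12, -91)), Pow(Mul(2, j), -1))) = Add(3, Mul(Add(E, -79), Mul(Rational(1, 2), Pow(j, -1)))) = Add(3, Mul(Add(-79, E), Mul(Rational(1, 2), Pow(j, -1)))) = Add(3, Mul(Rational(1, 2), Pow(j, -1), Add(-79, E))))
Add(Mul(24745, Pow(Function('l')(-60, -204), -1)), Mul(24291, Pow(Function('V')(f, 6), -1))) = Add(Mul(24745, Pow(12, -1)), Mul(24291, Pow(Mul(Rational(1, 2), Pow(65, -1), Add(-79, 6, Mul(6, 65))), -1))) = Add(Mul(24745, Rational(1, 12)), Mul(24291, Pow(Mul(Rational(1, 2), Rational(1, 65), Add(-79, 6, 390)), -1))) = Add(Rational(24745, 12), Mul(24291, Pow(Mul(Rational(1, 2), Rational(1, 65), 317), -1))) = Add(Rational(24745, 12), Mul(24291, Pow(Rational(317, 130), -1))) = Add(Rational(24745, 12), Mul(24291, Rational(130, 317))) = Add(Rational(24745, 12), Rational(3157830, 317)) = Rational(45738125, 3804)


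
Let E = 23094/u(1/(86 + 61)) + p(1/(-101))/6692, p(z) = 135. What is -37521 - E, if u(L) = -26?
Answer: -3186906147/86996 ≈ -36633.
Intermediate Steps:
E = -77270769/86996 (E = 23094/(-26) + 135/6692 = 23094*(-1/26) + 135*(1/6692) = -11547/13 + 135/6692 = -77270769/86996 ≈ -888.21)
-37521 - E = -37521 - 1*(-77270769/86996) = -37521 + 77270769/86996 = -3186906147/86996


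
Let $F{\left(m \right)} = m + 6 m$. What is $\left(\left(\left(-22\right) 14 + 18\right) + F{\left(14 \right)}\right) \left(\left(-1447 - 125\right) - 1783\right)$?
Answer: $644160$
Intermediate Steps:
$F{\left(m \right)} = 7 m$
$\left(\left(\left(-22\right) 14 + 18\right) + F{\left(14 \right)}\right) \left(\left(-1447 - 125\right) - 1783\right) = \left(\left(\left(-22\right) 14 + 18\right) + 7 \cdot 14\right) \left(\left(-1447 - 125\right) - 1783\right) = \left(\left(-308 + 18\right) + 98\right) \left(\left(-1447 - 125\right) - 1783\right) = \left(-290 + 98\right) \left(-1572 - 1783\right) = \left(-192\right) \left(-3355\right) = 644160$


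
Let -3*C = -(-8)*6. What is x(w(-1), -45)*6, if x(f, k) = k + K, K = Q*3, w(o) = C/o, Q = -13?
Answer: -504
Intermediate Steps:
C = -16 (C = -(-4)*(-2*6)/3 = -(-4)*(-12)/3 = -⅓*48 = -16)
w(o) = -16/o
K = -39 (K = -13*3 = -39)
x(f, k) = -39 + k (x(f, k) = k - 39 = -39 + k)
x(w(-1), -45)*6 = (-39 - 45)*6 = -84*6 = -504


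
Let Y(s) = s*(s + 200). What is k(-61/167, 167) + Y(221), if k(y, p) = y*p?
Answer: 92980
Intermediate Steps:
k(y, p) = p*y
Y(s) = s*(200 + s)
k(-61/167, 167) + Y(221) = 167*(-61/167) + 221*(200 + 221) = 167*(-61*1/167) + 221*421 = 167*(-61/167) + 93041 = -61 + 93041 = 92980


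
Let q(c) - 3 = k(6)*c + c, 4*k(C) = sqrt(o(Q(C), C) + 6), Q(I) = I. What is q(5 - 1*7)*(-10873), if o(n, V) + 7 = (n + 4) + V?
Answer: -10873 + 10873*sqrt(15)/2 ≈ 10182.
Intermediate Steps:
o(n, V) = -3 + V + n (o(n, V) = -7 + ((n + 4) + V) = -7 + ((4 + n) + V) = -7 + (4 + V + n) = -3 + V + n)
k(C) = sqrt(3 + 2*C)/4 (k(C) = sqrt((-3 + C + C) + 6)/4 = sqrt((-3 + 2*C) + 6)/4 = sqrt(3 + 2*C)/4)
q(c) = 3 + c + c*sqrt(15)/4 (q(c) = 3 + ((sqrt(3 + 2*6)/4)*c + c) = 3 + ((sqrt(3 + 12)/4)*c + c) = 3 + ((sqrt(15)/4)*c + c) = 3 + (c*sqrt(15)/4 + c) = 3 + (c + c*sqrt(15)/4) = 3 + c + c*sqrt(15)/4)
q(5 - 1*7)*(-10873) = (3 + (5 - 1*7) + (5 - 1*7)*sqrt(15)/4)*(-10873) = (3 + (5 - 7) + (5 - 7)*sqrt(15)/4)*(-10873) = (3 - 2 + (1/4)*(-2)*sqrt(15))*(-10873) = (3 - 2 - sqrt(15)/2)*(-10873) = (1 - sqrt(15)/2)*(-10873) = -10873 + 10873*sqrt(15)/2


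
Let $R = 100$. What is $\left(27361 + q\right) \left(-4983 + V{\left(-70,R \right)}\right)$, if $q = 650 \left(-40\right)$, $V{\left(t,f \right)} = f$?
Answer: $-6645763$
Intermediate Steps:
$q = -26000$
$\left(27361 + q\right) \left(-4983 + V{\left(-70,R \right)}\right) = \left(27361 - 26000\right) \left(-4983 + 100\right) = 1361 \left(-4883\right) = -6645763$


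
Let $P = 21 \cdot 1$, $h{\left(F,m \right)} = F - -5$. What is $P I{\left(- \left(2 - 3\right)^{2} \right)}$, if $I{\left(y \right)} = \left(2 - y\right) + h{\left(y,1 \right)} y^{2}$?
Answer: $147$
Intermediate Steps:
$h{\left(F,m \right)} = 5 + F$ ($h{\left(F,m \right)} = F + 5 = 5 + F$)
$P = 21$
$I{\left(y \right)} = 2 - y + y^{2} \left(5 + y\right)$ ($I{\left(y \right)} = \left(2 - y\right) + \left(5 + y\right) y^{2} = \left(2 - y\right) + y^{2} \left(5 + y\right) = 2 - y + y^{2} \left(5 + y\right)$)
$P I{\left(- \left(2 - 3\right)^{2} \right)} = 21 \left(2 - - \left(2 - 3\right)^{2} + \left(- \left(2 - 3\right)^{2}\right)^{2} \left(5 - \left(2 - 3\right)^{2}\right)\right) = 21 \left(2 - - \left(-1\right)^{2} + \left(- \left(-1\right)^{2}\right)^{2} \left(5 - \left(-1\right)^{2}\right)\right) = 21 \left(2 - \left(-1\right) 1 + \left(\left(-1\right) 1\right)^{2} \left(5 - 1\right)\right) = 21 \left(2 - -1 + \left(-1\right)^{2} \left(5 - 1\right)\right) = 21 \left(2 + 1 + 1 \cdot 4\right) = 21 \left(2 + 1 + 4\right) = 21 \cdot 7 = 147$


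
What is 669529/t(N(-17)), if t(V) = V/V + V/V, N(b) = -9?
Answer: 669529/2 ≈ 3.3476e+5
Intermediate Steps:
t(V) = 2 (t(V) = 1 + 1 = 2)
669529/t(N(-17)) = 669529/2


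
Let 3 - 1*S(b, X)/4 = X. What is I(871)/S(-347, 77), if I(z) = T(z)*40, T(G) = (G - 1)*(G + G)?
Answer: -7577700/37 ≈ -2.0480e+5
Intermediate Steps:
S(b, X) = 12 - 4*X
T(G) = 2*G*(-1 + G) (T(G) = (-1 + G)*(2*G) = 2*G*(-1 + G))
I(z) = 80*z*(-1 + z) (I(z) = (2*z*(-1 + z))*40 = 80*z*(-1 + z))
I(871)/S(-347, 77) = (80*871*(-1 + 871))/(12 - 4*77) = (80*871*870)/(12 - 308) = 60621600/(-296) = 60621600*(-1/296) = -7577700/37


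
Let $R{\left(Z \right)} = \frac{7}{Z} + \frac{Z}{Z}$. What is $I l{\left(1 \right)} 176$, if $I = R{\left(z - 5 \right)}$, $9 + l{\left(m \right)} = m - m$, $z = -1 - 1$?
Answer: $0$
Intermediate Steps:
$z = -2$ ($z = -1 - 1 = -2$)
$l{\left(m \right)} = -9$ ($l{\left(m \right)} = -9 + \left(m - m\right) = -9 + 0 = -9$)
$R{\left(Z \right)} = 1 + \frac{7}{Z}$ ($R{\left(Z \right)} = \frac{7}{Z} + 1 = 1 + \frac{7}{Z}$)
$I = 0$ ($I = \frac{7 - 7}{-2 - 5} = \frac{7 - 7}{-7} = \left(- \frac{1}{7}\right) 0 = 0$)
$I l{\left(1 \right)} 176 = 0 \left(-9\right) 176 = 0 \cdot 176 = 0$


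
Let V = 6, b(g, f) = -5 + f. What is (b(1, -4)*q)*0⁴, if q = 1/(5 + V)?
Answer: 0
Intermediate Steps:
q = 1/11 (q = 1/(5 + 6) = 1/11 ≈ 0.090909)
(b(1, -4)*q)*0⁴ = ((-5 - 4)*(1/11))*0⁴ = -9*1/11*0 = -9/11*0 = 0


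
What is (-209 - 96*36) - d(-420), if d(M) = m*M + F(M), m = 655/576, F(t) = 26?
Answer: -154243/48 ≈ -3213.4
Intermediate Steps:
m = 655/576 (m = 655*(1/576) = 655/576 ≈ 1.1372)
d(M) = 26 + 655*M/576 (d(M) = 655*M/576 + 26 = 26 + 655*M/576)
(-209 - 96*36) - d(-420) = (-209 - 96*36) - (26 + (655/576)*(-420)) = (-209 - 3456) - (26 - 22925/48) = -3665 - 1*(-21677/48) = -3665 + 21677/48 = -154243/48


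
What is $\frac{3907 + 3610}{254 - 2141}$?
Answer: $- \frac{7517}{1887} \approx -3.9836$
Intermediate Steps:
$\frac{3907 + 3610}{254 - 2141} = \frac{7517}{-1887} = 7517 \left(- \frac{1}{1887}\right) = - \frac{7517}{1887}$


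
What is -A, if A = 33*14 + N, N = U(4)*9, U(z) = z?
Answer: -498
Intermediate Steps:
N = 36 (N = 4*9 = 36)
A = 498 (A = 33*14 + 36 = 462 + 36 = 498)
-A = -1*498 = -498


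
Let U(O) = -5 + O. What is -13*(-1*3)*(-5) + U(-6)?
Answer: -206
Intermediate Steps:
-13*(-1*3)*(-5) + U(-6) = -13*(-1*3)*(-5) + (-5 - 6) = -(-39)*(-5) - 11 = -13*15 - 11 = -195 - 11 = -206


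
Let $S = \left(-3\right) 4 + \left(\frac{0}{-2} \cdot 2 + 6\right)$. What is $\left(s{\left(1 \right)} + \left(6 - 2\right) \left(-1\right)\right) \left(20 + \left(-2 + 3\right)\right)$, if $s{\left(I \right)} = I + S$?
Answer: $-189$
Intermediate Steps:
$S = -6$ ($S = -12 + \left(0 \left(- \frac{1}{2}\right) 2 + 6\right) = -12 + \left(0 \cdot 2 + 6\right) = -12 + \left(0 + 6\right) = -12 + 6 = -6$)
$s{\left(I \right)} = -6 + I$ ($s{\left(I \right)} = I - 6 = -6 + I$)
$\left(s{\left(1 \right)} + \left(6 - 2\right) \left(-1\right)\right) \left(20 + \left(-2 + 3\right)\right) = \left(\left(-6 + 1\right) + \left(6 - 2\right) \left(-1\right)\right) \left(20 + \left(-2 + 3\right)\right) = \left(-5 + 4 \left(-1\right)\right) \left(20 + 1\right) = \left(-5 - 4\right) 21 = \left(-9\right) 21 = -189$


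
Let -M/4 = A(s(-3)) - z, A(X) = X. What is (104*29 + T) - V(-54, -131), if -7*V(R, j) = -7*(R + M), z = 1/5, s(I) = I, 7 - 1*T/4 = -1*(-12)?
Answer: 15186/5 ≈ 3037.2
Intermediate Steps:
T = -20 (T = 28 - (-4)*(-12) = 28 - 4*12 = 28 - 48 = -20)
z = ⅕ ≈ 0.20000
M = 64/5 (M = -4*(-3 - 1*⅕) = -4*(-3 - ⅕) = -4*(-16/5) = 64/5 ≈ 12.800)
V(R, j) = 64/5 + R (V(R, j) = -(-1)*(R + 64/5) = -(-1)*(64/5 + R) = -(-448/5 - 7*R)/7 = 64/5 + R)
(104*29 + T) - V(-54, -131) = (104*29 - 20) - (64/5 - 54) = (3016 - 20) - 1*(-206/5) = 2996 + 206/5 = 15186/5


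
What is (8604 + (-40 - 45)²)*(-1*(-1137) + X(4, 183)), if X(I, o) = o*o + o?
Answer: 550991661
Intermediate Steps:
X(I, o) = o + o² (X(I, o) = o² + o = o + o²)
(8604 + (-40 - 45)²)*(-1*(-1137) + X(4, 183)) = (8604 + (-40 - 45)²)*(-1*(-1137) + 183*(1 + 183)) = (8604 + (-85)²)*(1137 + 183*184) = (8604 + 7225)*(1137 + 33672) = 15829*34809 = 550991661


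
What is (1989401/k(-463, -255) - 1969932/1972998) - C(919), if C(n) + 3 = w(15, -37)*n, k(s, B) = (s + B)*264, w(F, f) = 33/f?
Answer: 623574064851553/768748418064 ≈ 811.16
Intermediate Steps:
k(s, B) = 264*B + 264*s (k(s, B) = (B + s)*264 = 264*B + 264*s)
C(n) = -3 - 33*n/37 (C(n) = -3 + (33/(-37))*n = -3 + (33*(-1/37))*n = -3 - 33*n/37)
(1989401/k(-463, -255) - 1969932/1972998) - C(919) = (1989401/(264*(-255) + 264*(-463)) - 1969932/1972998) - (-3 - 33/37*919) = (1989401/(-67320 - 122232) - 1969932*1/1972998) - (-3 - 30327/37) = (1989401/(-189552) - 328322/328833) - 1*(-30438/37) = (1989401*(-1/189552) - 328322/328833) + 30438/37 = (-1989401/189552 - 328322/328833) + 30438/37 = -238804930259/20776984272 + 30438/37 = 623574064851553/768748418064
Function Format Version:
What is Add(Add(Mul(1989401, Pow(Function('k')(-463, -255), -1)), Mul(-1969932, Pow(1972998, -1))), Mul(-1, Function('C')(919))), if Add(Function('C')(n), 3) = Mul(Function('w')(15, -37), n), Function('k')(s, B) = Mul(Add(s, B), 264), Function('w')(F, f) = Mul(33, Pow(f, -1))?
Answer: Rational(623574064851553, 768748418064) ≈ 811.16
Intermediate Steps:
Function('k')(s, B) = Add(Mul(264, B), Mul(264, s)) (Function('k')(s, B) = Mul(Add(B, s), 264) = Add(Mul(264, B), Mul(264, s)))
Function('C')(n) = Add(-3, Mul(Rational(-33, 37), n)) (Function('C')(n) = Add(-3, Mul(Mul(33, Pow(-37, -1)), n)) = Add(-3, Mul(Mul(33, Rational(-1, 37)), n)) = Add(-3, Mul(Rational(-33, 37), n)))
Add(Add(Mul(1989401, Pow(Function('k')(-463, -255), -1)), Mul(-1969932, Pow(1972998, -1))), Mul(-1, Function('C')(919))) = Add(Add(Mul(1989401, Pow(Add(Mul(264, -255), Mul(264, -463)), -1)), Mul(-1969932, Pow(1972998, -1))), Mul(-1, Add(-3, Mul(Rational(-33, 37), 919)))) = Add(Add(Mul(1989401, Pow(Add(-67320, -122232), -1)), Mul(-1969932, Rational(1, 1972998))), Mul(-1, Add(-3, Rational(-30327, 37)))) = Add(Add(Mul(1989401, Pow(-189552, -1)), Rational(-328322, 328833)), Mul(-1, Rational(-30438, 37))) = Add(Add(Mul(1989401, Rational(-1, 189552)), Rational(-328322, 328833)), Rational(30438, 37)) = Add(Add(Rational(-1989401, 189552), Rational(-328322, 328833)), Rational(30438, 37)) = Add(Rational(-238804930259, 20776984272), Rational(30438, 37)) = Rational(623574064851553, 768748418064)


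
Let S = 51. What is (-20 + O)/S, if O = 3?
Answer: -1/3 ≈ -0.33333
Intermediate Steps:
(-20 + O)/S = (-20 + 3)/51 = -17*1/51 = -1/3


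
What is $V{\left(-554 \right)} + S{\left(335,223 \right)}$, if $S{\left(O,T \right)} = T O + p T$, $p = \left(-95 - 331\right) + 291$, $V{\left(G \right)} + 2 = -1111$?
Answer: $43487$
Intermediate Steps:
$V{\left(G \right)} = -1113$ ($V{\left(G \right)} = -2 - 1111 = -1113$)
$p = -135$ ($p = -426 + 291 = -135$)
$S{\left(O,T \right)} = - 135 T + O T$ ($S{\left(O,T \right)} = T O - 135 T = O T - 135 T = - 135 T + O T$)
$V{\left(-554 \right)} + S{\left(335,223 \right)} = -1113 + 223 \left(-135 + 335\right) = -1113 + 223 \cdot 200 = -1113 + 44600 = 43487$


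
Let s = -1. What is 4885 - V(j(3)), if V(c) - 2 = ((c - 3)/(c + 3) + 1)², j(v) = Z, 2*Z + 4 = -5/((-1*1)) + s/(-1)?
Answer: 19531/4 ≈ 4882.8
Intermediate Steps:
Z = 1 (Z = -2 + (-5/((-1*1)) - 1/(-1))/2 = -2 + (-5/(-1) - 1*(-1))/2 = -2 + (-5*(-1) + 1)/2 = -2 + (5 + 1)/2 = -2 + (½)*6 = -2 + 3 = 1)
j(v) = 1
V(c) = 2 + (1 + (-3 + c)/(3 + c))² (V(c) = 2 + ((c - 3)/(c + 3) + 1)² = 2 + ((-3 + c)/(3 + c) + 1)² = 2 + (1 + (-3 + c)/(3 + c))²)
4885 - V(j(3)) = 4885 - (2 + 4*1²/(3 + 1)²) = 4885 - (2 + 4*1/4²) = 4885 - (2 + 4*1*(1/16)) = 4885 - (2 + ¼) = 4885 - 1*9/4 = 4885 - 9/4 = 19531/4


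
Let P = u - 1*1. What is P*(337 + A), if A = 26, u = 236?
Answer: 85305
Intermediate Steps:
P = 235 (P = 236 - 1*1 = 236 - 1 = 235)
P*(337 + A) = 235*(337 + 26) = 235*363 = 85305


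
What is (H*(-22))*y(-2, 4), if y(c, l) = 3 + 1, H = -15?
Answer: 1320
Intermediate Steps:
y(c, l) = 4
(H*(-22))*y(-2, 4) = -15*(-22)*4 = 330*4 = 1320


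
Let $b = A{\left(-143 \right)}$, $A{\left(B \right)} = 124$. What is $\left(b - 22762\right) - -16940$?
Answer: $-5698$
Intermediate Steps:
$b = 124$
$\left(b - 22762\right) - -16940 = \left(124 - 22762\right) - -16940 = \left(124 - 22762\right) + 16940 = -22638 + 16940 = -5698$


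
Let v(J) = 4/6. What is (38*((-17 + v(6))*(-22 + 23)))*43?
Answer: -80066/3 ≈ -26689.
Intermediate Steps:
v(J) = ⅔ (v(J) = 4*(⅙) = ⅔)
(38*((-17 + v(6))*(-22 + 23)))*43 = (38*((-17 + ⅔)*(-22 + 23)))*43 = (38*(-49/3*1))*43 = (38*(-49/3))*43 = -1862/3*43 = -80066/3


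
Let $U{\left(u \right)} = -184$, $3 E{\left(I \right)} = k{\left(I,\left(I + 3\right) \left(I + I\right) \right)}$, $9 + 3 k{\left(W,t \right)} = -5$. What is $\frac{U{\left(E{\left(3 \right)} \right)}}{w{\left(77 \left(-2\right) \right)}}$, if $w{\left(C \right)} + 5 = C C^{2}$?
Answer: $\frac{184}{3652269} \approx 5.038 \cdot 10^{-5}$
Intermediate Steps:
$k{\left(W,t \right)} = - \frac{14}{3}$ ($k{\left(W,t \right)} = -3 + \frac{1}{3} \left(-5\right) = -3 - \frac{5}{3} = - \frac{14}{3}$)
$E{\left(I \right)} = - \frac{14}{9}$ ($E{\left(I \right)} = \frac{1}{3} \left(- \frac{14}{3}\right) = - \frac{14}{9}$)
$w{\left(C \right)} = -5 + C^{3}$ ($w{\left(C \right)} = -5 + C C^{2} = -5 + C^{3}$)
$\frac{U{\left(E{\left(3 \right)} \right)}}{w{\left(77 \left(-2\right) \right)}} = - \frac{184}{-5 + \left(77 \left(-2\right)\right)^{3}} = - \frac{184}{-5 + \left(-154\right)^{3}} = - \frac{184}{-5 - 3652264} = - \frac{184}{-3652269} = \left(-184\right) \left(- \frac{1}{3652269}\right) = \frac{184}{3652269}$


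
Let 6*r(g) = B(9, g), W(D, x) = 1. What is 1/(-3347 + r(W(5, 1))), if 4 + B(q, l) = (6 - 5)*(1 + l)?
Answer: -3/10042 ≈ -0.00029875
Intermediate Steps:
B(q, l) = -3 + l (B(q, l) = -4 + (6 - 5)*(1 + l) = -4 + 1*(1 + l) = -4 + (1 + l) = -3 + l)
r(g) = -1/2 + g/6 (r(g) = (-3 + g)/6 = -1/2 + g/6)
1/(-3347 + r(W(5, 1))) = 1/(-3347 + (-1/2 + (1/6)*1)) = 1/(-3347 + (-1/2 + 1/6)) = 1/(-3347 - 1/3) = 1/(-10042/3) = -3/10042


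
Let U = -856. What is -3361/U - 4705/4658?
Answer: 5814029/1993624 ≈ 2.9163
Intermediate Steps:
-3361/U - 4705/4658 = -3361/(-856) - 4705/4658 = -3361*(-1/856) - 4705*1/4658 = 3361/856 - 4705/4658 = 5814029/1993624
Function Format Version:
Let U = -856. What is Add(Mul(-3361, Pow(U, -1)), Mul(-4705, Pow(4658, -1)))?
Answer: Rational(5814029, 1993624) ≈ 2.9163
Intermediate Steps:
Add(Mul(-3361, Pow(U, -1)), Mul(-4705, Pow(4658, -1))) = Add(Mul(-3361, Pow(-856, -1)), Mul(-4705, Pow(4658, -1))) = Add(Mul(-3361, Rational(-1, 856)), Mul(-4705, Rational(1, 4658))) = Add(Rational(3361, 856), Rational(-4705, 4658)) = Rational(5814029, 1993624)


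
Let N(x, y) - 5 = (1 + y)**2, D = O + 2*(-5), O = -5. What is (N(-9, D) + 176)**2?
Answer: 142129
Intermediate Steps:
D = -15 (D = -5 + 2*(-5) = -5 - 10 = -15)
N(x, y) = 5 + (1 + y)**2
(N(-9, D) + 176)**2 = ((5 + (1 - 15)**2) + 176)**2 = ((5 + (-14)**2) + 176)**2 = ((5 + 196) + 176)**2 = (201 + 176)**2 = 377**2 = 142129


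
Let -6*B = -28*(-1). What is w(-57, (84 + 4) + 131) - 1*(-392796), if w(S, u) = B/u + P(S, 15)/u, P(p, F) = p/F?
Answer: 1290334733/3285 ≈ 3.9280e+5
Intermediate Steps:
B = -14/3 (B = -(-14)*(-1)/3 = -⅙*28 = -14/3 ≈ -4.6667)
w(S, u) = -14/(3*u) + S/(15*u) (w(S, u) = -14/(3*u) + (S/15)/u = -14/(3*u) + S/(15*u))
w(-57, (84 + 4) + 131) - 1*(-392796) = (-70 - 57)/(15*((84 + 4) + 131)) - 1*(-392796) = (1/15)*(-127)/(88 + 131) + 392796 = (1/15)*(-127)/219 + 392796 = (1/15)*(1/219)*(-127) + 392796 = -127/3285 + 392796 = 1290334733/3285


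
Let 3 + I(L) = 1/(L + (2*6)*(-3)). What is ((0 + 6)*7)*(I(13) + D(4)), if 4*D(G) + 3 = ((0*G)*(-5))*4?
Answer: -7329/46 ≈ -159.33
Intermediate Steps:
I(L) = -3 + 1/(-36 + L) (I(L) = -3 + 1/(L + (2*6)*(-3)) = -3 + 1/(L + 12*(-3)) = -3 + 1/(L - 36) = -3 + 1/(-36 + L))
D(G) = -¾ (D(G) = -¾ + (((0*G)*(-5))*4)/4 = -¾ + ((0*(-5))*4)/4 = -¾ + (0*4)/4 = -¾ + (¼)*0 = -¾ + 0 = -¾)
((0 + 6)*7)*(I(13) + D(4)) = ((0 + 6)*7)*((109 - 3*13)/(-36 + 13) - ¾) = (6*7)*((109 - 39)/(-23) - ¾) = 42*(-1/23*70 - ¾) = 42*(-70/23 - ¾) = 42*(-349/92) = -7329/46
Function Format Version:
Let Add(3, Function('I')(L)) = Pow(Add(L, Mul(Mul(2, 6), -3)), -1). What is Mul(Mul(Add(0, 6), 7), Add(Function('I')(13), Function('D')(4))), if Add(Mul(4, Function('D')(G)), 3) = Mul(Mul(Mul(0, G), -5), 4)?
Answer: Rational(-7329, 46) ≈ -159.33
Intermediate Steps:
Function('I')(L) = Add(-3, Pow(Add(-36, L), -1)) (Function('I')(L) = Add(-3, Pow(Add(L, Mul(Mul(2, 6), -3)), -1)) = Add(-3, Pow(Add(L, Mul(12, -3)), -1)) = Add(-3, Pow(Add(L, -36), -1)) = Add(-3, Pow(Add(-36, L), -1)))
Function('D')(G) = Rational(-3, 4) (Function('D')(G) = Add(Rational(-3, 4), Mul(Rational(1, 4), Mul(Mul(Mul(0, G), -5), 4))) = Add(Rational(-3, 4), Mul(Rational(1, 4), Mul(Mul(0, -5), 4))) = Add(Rational(-3, 4), Mul(Rational(1, 4), Mul(0, 4))) = Add(Rational(-3, 4), Mul(Rational(1, 4), 0)) = Add(Rational(-3, 4), 0) = Rational(-3, 4))
Mul(Mul(Add(0, 6), 7), Add(Function('I')(13), Function('D')(4))) = Mul(Mul(Add(0, 6), 7), Add(Mul(Pow(Add(-36, 13), -1), Add(109, Mul(-3, 13))), Rational(-3, 4))) = Mul(Mul(6, 7), Add(Mul(Pow(-23, -1), Add(109, -39)), Rational(-3, 4))) = Mul(42, Add(Mul(Rational(-1, 23), 70), Rational(-3, 4))) = Mul(42, Add(Rational(-70, 23), Rational(-3, 4))) = Mul(42, Rational(-349, 92)) = Rational(-7329, 46)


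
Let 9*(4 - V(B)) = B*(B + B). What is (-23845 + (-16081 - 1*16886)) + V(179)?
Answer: -575354/9 ≈ -63928.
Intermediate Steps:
V(B) = 4 - 2*B²/9 (V(B) = 4 - B*(B + B)/9 = 4 - B*2*B/9 = 4 - 2*B²/9)
(-23845 + (-16081 - 1*16886)) + V(179) = (-23845 + (-16081 - 1*16886)) + (4 - 2/9*179²) = (-23845 + (-16081 - 16886)) + (4 - 2/9*32041) = (-23845 - 32967) + (4 - 64082/9) = -56812 - 64046/9 = -575354/9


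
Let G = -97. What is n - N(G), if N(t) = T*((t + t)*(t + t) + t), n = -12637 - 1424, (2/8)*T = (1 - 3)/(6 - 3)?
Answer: 86043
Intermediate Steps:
T = -8/3 (T = 4*((1 - 3)/(6 - 3)) = 4*(-2/3) = 4*(-2*⅓) = 4*(-⅔) = -8/3 ≈ -2.6667)
n = -14061
N(t) = -32*t²/3 - 8*t/3 (N(t) = -8*((t + t)*(t + t) + t)/3 = -8*((2*t)*(2*t) + t)/3 = -8*(4*t² + t)/3 = -8*(t + 4*t²)/3 = -32*t²/3 - 8*t/3)
n - N(G) = -14061 - (-8)*(-97)*(1 + 4*(-97))/3 = -14061 - (-8)*(-97)*(1 - 388)/3 = -14061 - (-8)*(-97)*(-387)/3 = -14061 - 1*(-100104) = -14061 + 100104 = 86043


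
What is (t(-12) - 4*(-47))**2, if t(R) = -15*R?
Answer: 135424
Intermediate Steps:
(t(-12) - 4*(-47))**2 = (-15*(-12) - 4*(-47))**2 = (180 + 188)**2 = 368**2 = 135424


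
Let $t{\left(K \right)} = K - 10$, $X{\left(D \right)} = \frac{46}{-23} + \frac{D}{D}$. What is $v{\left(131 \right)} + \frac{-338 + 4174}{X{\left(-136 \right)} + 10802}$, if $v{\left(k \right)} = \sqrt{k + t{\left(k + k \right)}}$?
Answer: $\frac{548}{1543} + \sqrt{383} \approx 19.926$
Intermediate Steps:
$X{\left(D \right)} = -1$ ($X{\left(D \right)} = 46 \left(- \frac{1}{23}\right) + 1 = -2 + 1 = -1$)
$t{\left(K \right)} = -10 + K$
$v{\left(k \right)} = \sqrt{-10 + 3 k}$ ($v{\left(k \right)} = \sqrt{k + \left(-10 + \left(k + k\right)\right)} = \sqrt{k + \left(-10 + 2 k\right)} = \sqrt{-10 + 3 k}$)
$v{\left(131 \right)} + \frac{-338 + 4174}{X{\left(-136 \right)} + 10802} = \sqrt{-10 + 3 \cdot 131} + \frac{-338 + 4174}{-1 + 10802} = \sqrt{-10 + 393} + \frac{3836}{10801} = \sqrt{383} + 3836 \cdot \frac{1}{10801} = \sqrt{383} + \frac{548}{1543} = \frac{548}{1543} + \sqrt{383}$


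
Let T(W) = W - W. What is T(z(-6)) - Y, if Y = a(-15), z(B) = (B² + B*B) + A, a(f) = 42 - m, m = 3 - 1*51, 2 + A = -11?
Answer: -90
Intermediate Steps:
A = -13 (A = -2 - 11 = -13)
m = -48 (m = 3 - 51 = -48)
a(f) = 90 (a(f) = 42 - 1*(-48) = 42 + 48 = 90)
z(B) = -13 + 2*B² (z(B) = (B² + B*B) - 13 = (B² + B²) - 13 = 2*B² - 13 = -13 + 2*B²)
Y = 90
T(W) = 0
T(z(-6)) - Y = 0 - 1*90 = 0 - 90 = -90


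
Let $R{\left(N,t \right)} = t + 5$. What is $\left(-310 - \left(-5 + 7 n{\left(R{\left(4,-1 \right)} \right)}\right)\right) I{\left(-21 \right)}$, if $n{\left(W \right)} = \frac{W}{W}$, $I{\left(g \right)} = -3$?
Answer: $936$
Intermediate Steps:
$R{\left(N,t \right)} = 5 + t$
$n{\left(W \right)} = 1$
$\left(-310 - \left(-5 + 7 n{\left(R{\left(4,-1 \right)} \right)}\right)\right) I{\left(-21 \right)} = \left(-310 + \left(5 - 7\right)\right) \left(-3\right) = \left(-310 - 2\right) \left(-3\right) = \left(-312\right) \left(-3\right) = 936$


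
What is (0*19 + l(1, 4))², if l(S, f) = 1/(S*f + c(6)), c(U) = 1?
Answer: 1/25 ≈ 0.040000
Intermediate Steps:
l(S, f) = 1/(1 + S*f) (l(S, f) = 1/(S*f + 1) = 1/(1 + S*f))
(0*19 + l(1, 4))² = (0*19 + 1/(1 + 1*4))² = (0 + 1/(1 + 4))² = (0 + 1/5)² = (0 + ⅕)² = (⅕)² = 1/25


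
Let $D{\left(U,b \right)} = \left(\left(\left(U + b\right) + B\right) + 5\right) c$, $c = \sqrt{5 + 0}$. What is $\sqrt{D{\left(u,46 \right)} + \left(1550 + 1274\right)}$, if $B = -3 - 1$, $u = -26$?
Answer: $\sqrt{2824 + 21 \sqrt{5}} \approx 53.581$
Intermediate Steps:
$B = -4$
$c = \sqrt{5} \approx 2.2361$
$D{\left(U,b \right)} = \sqrt{5} \left(1 + U + b\right)$ ($D{\left(U,b \right)} = \left(\left(\left(U + b\right) - 4\right) + 5\right) \sqrt{5} = \left(\left(-4 + U + b\right) + 5\right) \sqrt{5} = \left(1 + U + b\right) \sqrt{5} = \sqrt{5} \left(1 + U + b\right)$)
$\sqrt{D{\left(u,46 \right)} + \left(1550 + 1274\right)} = \sqrt{\sqrt{5} \left(1 - 26 + 46\right) + \left(1550 + 1274\right)} = \sqrt{\sqrt{5} \cdot 21 + 2824} = \sqrt{21 \sqrt{5} + 2824} = \sqrt{2824 + 21 \sqrt{5}}$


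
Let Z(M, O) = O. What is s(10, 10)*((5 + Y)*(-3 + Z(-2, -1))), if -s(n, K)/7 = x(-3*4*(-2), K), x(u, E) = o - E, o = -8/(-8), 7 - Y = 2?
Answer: -2520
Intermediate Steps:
Y = 5 (Y = 7 - 1*2 = 7 - 2 = 5)
o = 1 (o = -8*(-⅛) = 1)
x(u, E) = 1 - E
s(n, K) = -7 + 7*K (s(n, K) = -7*(1 - K) = -7 + 7*K)
s(10, 10)*((5 + Y)*(-3 + Z(-2, -1))) = (-7 + 7*10)*((5 + 5)*(-3 - 1)) = (-7 + 70)*(10*(-4)) = 63*(-40) = -2520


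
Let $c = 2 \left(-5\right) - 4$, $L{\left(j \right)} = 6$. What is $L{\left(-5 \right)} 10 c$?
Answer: $-840$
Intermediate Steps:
$c = -14$ ($c = -10 - 4 = -14$)
$L{\left(-5 \right)} 10 c = 6 \cdot 10 \left(-14\right) = 60 \left(-14\right) = -840$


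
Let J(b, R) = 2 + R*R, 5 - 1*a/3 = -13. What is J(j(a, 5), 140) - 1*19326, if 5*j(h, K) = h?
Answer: 276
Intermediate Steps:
a = 54 (a = 15 - 3*(-13) = 15 + 39 = 54)
j(h, K) = h/5
J(b, R) = 2 + R**2
J(j(a, 5), 140) - 1*19326 = (2 + 140**2) - 1*19326 = (2 + 19600) - 19326 = 19602 - 19326 = 276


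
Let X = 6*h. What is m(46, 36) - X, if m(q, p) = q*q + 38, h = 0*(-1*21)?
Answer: 2154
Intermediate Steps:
h = 0 (h = 0*(-21) = 0)
m(q, p) = 38 + q² (m(q, p) = q² + 38 = 38 + q²)
X = 0 (X = 6*0 = 0)
m(46, 36) - X = (38 + 46²) - 1*0 = (38 + 2116) + 0 = 2154 + 0 = 2154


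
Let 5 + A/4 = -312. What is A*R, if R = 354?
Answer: -448872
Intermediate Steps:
A = -1268 (A = -20 + 4*(-312) = -20 - 1248 = -1268)
A*R = -1268*354 = -448872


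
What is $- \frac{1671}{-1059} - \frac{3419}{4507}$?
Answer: $\frac{1303492}{1590971} \approx 0.81931$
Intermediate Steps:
$- \frac{1671}{-1059} - \frac{3419}{4507} = \left(-1671\right) \left(- \frac{1}{1059}\right) - \frac{3419}{4507} = \frac{557}{353} - \frac{3419}{4507} = \frac{1303492}{1590971}$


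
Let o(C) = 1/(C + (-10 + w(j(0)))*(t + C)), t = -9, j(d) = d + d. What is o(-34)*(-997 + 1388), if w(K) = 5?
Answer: 391/181 ≈ 2.1602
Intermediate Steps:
j(d) = 2*d
o(C) = 1/(45 - 4*C) (o(C) = 1/(C + (-10 + 5)*(-9 + C)) = 1/(C - 5*(-9 + C)) = 1/(C + (45 - 5*C)) = 1/(45 - 4*C))
o(-34)*(-997 + 1388) = (-997 + 1388)/(45 - 4*(-34)) = 391/(45 + 136) = 391/181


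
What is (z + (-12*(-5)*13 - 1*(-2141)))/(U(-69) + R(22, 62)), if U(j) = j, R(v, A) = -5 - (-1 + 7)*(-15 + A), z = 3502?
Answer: -6423/356 ≈ -18.042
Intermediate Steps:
R(v, A) = 85 - 6*A (R(v, A) = -5 - 6*(-15 + A) = -5 - (-90 + 6*A) = -5 + (90 - 6*A) = 85 - 6*A)
(z + (-12*(-5)*13 - 1*(-2141)))/(U(-69) + R(22, 62)) = (3502 + (-12*(-5)*13 - 1*(-2141)))/(-69 + (85 - 6*62)) = (3502 + (60*13 + 2141))/(-69 + (85 - 372)) = (3502 + (780 + 2141))/(-69 - 287) = (3502 + 2921)/(-356) = 6423*(-1/356) = -6423/356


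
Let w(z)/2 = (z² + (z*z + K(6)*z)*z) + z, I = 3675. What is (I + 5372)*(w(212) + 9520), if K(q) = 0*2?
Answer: 173305128136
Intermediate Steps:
K(q) = 0
w(z) = 2*z + 2*z² + 2*z³ (w(z) = 2*((z² + (z*z + 0*z)*z) + z) = 2*((z² + (z² + 0)*z) + z) = 2*((z² + z²*z) + z) = 2*((z² + z³) + z) = 2*(z + z² + z³) = 2*z + 2*z² + 2*z³)
(I + 5372)*(w(212) + 9520) = (3675 + 5372)*(2*212*(1 + 212 + 212²) + 9520) = 9047*(2*212*(1 + 212 + 44944) + 9520) = 9047*(2*212*45157 + 9520) = 9047*(19146568 + 9520) = 9047*19156088 = 173305128136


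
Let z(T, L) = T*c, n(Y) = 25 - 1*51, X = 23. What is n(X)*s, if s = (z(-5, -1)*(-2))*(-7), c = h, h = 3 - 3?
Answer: 0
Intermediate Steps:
h = 0
c = 0
n(Y) = -26 (n(Y) = 25 - 51 = -26)
z(T, L) = 0 (z(T, L) = T*0 = 0)
s = 0 (s = (0*(-2))*(-7) = 0*(-7) = 0)
n(X)*s = -26*0 = 0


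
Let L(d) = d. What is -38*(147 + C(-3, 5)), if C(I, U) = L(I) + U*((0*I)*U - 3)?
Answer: -4902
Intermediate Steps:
C(I, U) = I - 3*U (C(I, U) = I + U*((0*I)*U - 3) = I + U*(0*U - 3) = I + U*(0 - 3) = I + U*(-3) = I - 3*U)
-38*(147 + C(-3, 5)) = -38*(147 + (-3 - 3*5)) = -38*(147 + (-3 - 15)) = -38*(147 - 18) = -38*129 = -4902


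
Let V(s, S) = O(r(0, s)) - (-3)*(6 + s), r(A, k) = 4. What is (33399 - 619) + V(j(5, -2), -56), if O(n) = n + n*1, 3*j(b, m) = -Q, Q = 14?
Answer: 32792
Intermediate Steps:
j(b, m) = -14/3 (j(b, m) = (-1*14)/3 = (⅓)*(-14) = -14/3)
O(n) = 2*n (O(n) = n + n = 2*n)
V(s, S) = 26 + 3*s (V(s, S) = 2*4 - (-3)*(6 + s) = 8 - (-18 - 3*s) = 8 + (18 + 3*s) = 26 + 3*s)
(33399 - 619) + V(j(5, -2), -56) = (33399 - 619) + (26 + 3*(-14/3)) = 32780 + (26 - 14) = 32780 + 12 = 32792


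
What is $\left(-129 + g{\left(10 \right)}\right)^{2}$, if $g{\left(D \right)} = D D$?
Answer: $841$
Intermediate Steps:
$g{\left(D \right)} = D^{2}$
$\left(-129 + g{\left(10 \right)}\right)^{2} = \left(-129 + 10^{2}\right)^{2} = \left(-129 + 100\right)^{2} = \left(-29\right)^{2} = 841$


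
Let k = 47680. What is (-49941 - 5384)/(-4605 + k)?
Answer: -2213/1723 ≈ -1.2844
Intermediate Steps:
(-49941 - 5384)/(-4605 + k) = (-49941 - 5384)/(-4605 + 47680) = -55325/43075 = -55325*1/43075 = -2213/1723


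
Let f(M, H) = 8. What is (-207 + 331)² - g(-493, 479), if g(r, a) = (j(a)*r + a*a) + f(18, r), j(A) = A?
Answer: 22074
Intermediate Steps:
g(r, a) = 8 + a² + a*r (g(r, a) = (a*r + a*a) + 8 = (a*r + a²) + 8 = (a² + a*r) + 8 = 8 + a² + a*r)
(-207 + 331)² - g(-493, 479) = (-207 + 331)² - (8 + 479² + 479*(-493)) = 124² - (8 + 229441 - 236147) = 15376 - 1*(-6698) = 15376 + 6698 = 22074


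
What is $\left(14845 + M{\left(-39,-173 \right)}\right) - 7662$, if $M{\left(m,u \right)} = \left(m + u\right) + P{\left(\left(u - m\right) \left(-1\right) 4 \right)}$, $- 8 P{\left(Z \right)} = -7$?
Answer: $\frac{55775}{8} \approx 6971.9$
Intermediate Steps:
$P{\left(Z \right)} = \frac{7}{8}$ ($P{\left(Z \right)} = \left(- \frac{1}{8}\right) \left(-7\right) = \frac{7}{8}$)
$M{\left(m,u \right)} = \frac{7}{8} + m + u$ ($M{\left(m,u \right)} = \left(m + u\right) + \frac{7}{8} = \frac{7}{8} + m + u$)
$\left(14845 + M{\left(-39,-173 \right)}\right) - 7662 = \left(14845 - \frac{1689}{8}\right) - 7662 = \frac{117071}{8} - 7662 = \frac{55775}{8}$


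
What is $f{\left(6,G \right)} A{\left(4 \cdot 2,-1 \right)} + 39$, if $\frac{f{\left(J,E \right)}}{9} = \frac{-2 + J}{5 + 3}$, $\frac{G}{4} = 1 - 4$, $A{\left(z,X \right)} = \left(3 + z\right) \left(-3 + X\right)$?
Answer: $-159$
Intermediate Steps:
$A{\left(z,X \right)} = \left(-3 + X\right) \left(3 + z\right)$
$G = -12$ ($G = 4 \left(1 - 4\right) = 4 \left(-3\right) = -12$)
$f{\left(J,E \right)} = - \frac{9}{4} + \frac{9 J}{8}$ ($f{\left(J,E \right)} = 9 \frac{-2 + J}{5 + 3} = 9 \frac{-2 + J}{8} = 9 \left(-2 + J\right) \frac{1}{8} = 9 \left(- \frac{1}{4} + \frac{J}{8}\right) = - \frac{9}{4} + \frac{9 J}{8}$)
$f{\left(6,G \right)} A{\left(4 \cdot 2,-1 \right)} + 39 = \left(- \frac{9}{4} + \frac{9}{8} \cdot 6\right) \left(-9 - 3 \cdot 4 \cdot 2 + 3 \left(-1\right) - 4 \cdot 2\right) + 39 = \left(- \frac{9}{4} + \frac{27}{4}\right) \left(-9 - 24 - 3 - 8\right) + 39 = \frac{9 \left(-9 - 24 - 3 - 8\right)}{2} + 39 = \frac{9}{2} \left(-44\right) + 39 = -198 + 39 = -159$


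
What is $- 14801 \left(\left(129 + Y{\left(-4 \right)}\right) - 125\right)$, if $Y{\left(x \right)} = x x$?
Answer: $-296020$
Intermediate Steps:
$Y{\left(x \right)} = x^{2}$
$- 14801 \left(\left(129 + Y{\left(-4 \right)}\right) - 125\right) = - 14801 \left(\left(129 + \left(-4\right)^{2}\right) - 125\right) = - 14801 \left(\left(129 + 16\right) - 125\right) = - 14801 \left(145 - 125\right) = \left(-14801\right) 20 = -296020$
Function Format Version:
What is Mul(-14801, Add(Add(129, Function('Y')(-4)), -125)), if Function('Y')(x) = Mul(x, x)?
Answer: -296020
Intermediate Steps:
Function('Y')(x) = Pow(x, 2)
Mul(-14801, Add(Add(129, Function('Y')(-4)), -125)) = Mul(-14801, Add(Add(129, Pow(-4, 2)), -125)) = Mul(-14801, Add(Add(129, 16), -125)) = Mul(-14801, Add(145, -125)) = Mul(-14801, 20) = -296020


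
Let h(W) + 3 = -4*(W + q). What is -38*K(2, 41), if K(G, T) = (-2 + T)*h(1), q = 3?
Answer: 28158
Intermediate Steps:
h(W) = -15 - 4*W (h(W) = -3 - 4*(W + 3) = -3 - 4*(3 + W) = -3 + (-12 - 4*W) = -15 - 4*W)
K(G, T) = 38 - 19*T (K(G, T) = (-2 + T)*(-15 - 4*1) = (-2 + T)*(-15 - 4) = (-2 + T)*(-19) = 38 - 19*T)
-38*K(2, 41) = -38*(38 - 19*41) = -38*(38 - 779) = -38*(-741) = 28158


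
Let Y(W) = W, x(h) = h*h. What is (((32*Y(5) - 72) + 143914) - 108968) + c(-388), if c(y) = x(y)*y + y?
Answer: -58376426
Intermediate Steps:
x(h) = h²
c(y) = y + y³ (c(y) = y²*y + y = y³ + y = y + y³)
(((32*Y(5) - 72) + 143914) - 108968) + c(-388) = (((32*5 - 72) + 143914) - 108968) + (-388 + (-388)³) = (((160 - 72) + 143914) - 108968) + (-388 - 58411072) = ((88 + 143914) - 108968) - 58411460 = (144002 - 108968) - 58411460 = 35034 - 58411460 = -58376426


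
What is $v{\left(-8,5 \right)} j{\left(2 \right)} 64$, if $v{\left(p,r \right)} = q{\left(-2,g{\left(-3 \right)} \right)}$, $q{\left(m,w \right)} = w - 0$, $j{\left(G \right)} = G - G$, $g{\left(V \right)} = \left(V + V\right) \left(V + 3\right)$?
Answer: $0$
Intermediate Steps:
$g{\left(V \right)} = 2 V \left(3 + V\right)$
$j{\left(G \right)} = 0$
$q{\left(m,w \right)} = w$ ($q{\left(m,w \right)} = w + 0 = w$)
$v{\left(p,r \right)} = 0$ ($v{\left(p,r \right)} = 2 \left(-3\right) \left(3 - 3\right) = 2 \left(-3\right) 0 = 0$)
$v{\left(-8,5 \right)} j{\left(2 \right)} 64 = 0 \cdot 0 \cdot 64 = 0 \cdot 64 = 0$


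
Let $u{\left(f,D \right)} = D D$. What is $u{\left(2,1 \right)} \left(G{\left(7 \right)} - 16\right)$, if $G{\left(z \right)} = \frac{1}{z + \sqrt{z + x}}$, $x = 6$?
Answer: $- \frac{569}{36} - \frac{\sqrt{13}}{36} \approx -15.906$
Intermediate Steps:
$G{\left(z \right)} = \frac{1}{z + \sqrt{6 + z}}$ ($G{\left(z \right)} = \frac{1}{z + \sqrt{z + 6}} = \frac{1}{z + \sqrt{6 + z}}$)
$u{\left(f,D \right)} = D^{2}$
$u{\left(2,1 \right)} \left(G{\left(7 \right)} - 16\right) = 1^{2} \left(\frac{1}{7 + \sqrt{6 + 7}} - 16\right) = 1 \left(\frac{1}{7 + \sqrt{13}} - 16\right) = 1 \left(-16 + \frac{1}{7 + \sqrt{13}}\right) = -16 + \frac{1}{7 + \sqrt{13}}$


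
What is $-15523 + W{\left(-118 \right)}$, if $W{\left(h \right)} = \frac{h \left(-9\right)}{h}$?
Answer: $-15532$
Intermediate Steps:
$W{\left(h \right)} = -9$ ($W{\left(h \right)} = \frac{\left(-9\right) h}{h} = -9$)
$-15523 + W{\left(-118 \right)} = -15523 - 9 = -15532$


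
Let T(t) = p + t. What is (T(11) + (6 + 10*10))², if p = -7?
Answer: 12100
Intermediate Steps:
T(t) = -7 + t
(T(11) + (6 + 10*10))² = ((-7 + 11) + (6 + 10*10))² = (4 + (6 + 100))² = (4 + 106)² = 110² = 12100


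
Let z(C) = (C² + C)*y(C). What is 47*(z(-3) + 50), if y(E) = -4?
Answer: 1222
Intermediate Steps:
z(C) = -4*C - 4*C² (z(C) = (C² + C)*(-4) = (C + C²)*(-4) = -4*C - 4*C²)
47*(z(-3) + 50) = 47*(-4*(-3)*(1 - 3) + 50) = 47*(-4*(-3)*(-2) + 50) = 47*(-24 + 50) = 47*26 = 1222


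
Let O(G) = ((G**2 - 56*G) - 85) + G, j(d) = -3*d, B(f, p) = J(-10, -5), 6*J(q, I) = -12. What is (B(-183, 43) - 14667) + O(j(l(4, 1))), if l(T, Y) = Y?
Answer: -14580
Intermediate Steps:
J(q, I) = -2 (J(q, I) = (1/6)*(-12) = -2)
B(f, p) = -2
O(G) = -85 + G**2 - 55*G (O(G) = (-85 + G**2 - 56*G) + G = -85 + G**2 - 55*G)
(B(-183, 43) - 14667) + O(j(l(4, 1))) = (-2 - 14667) + (-85 + (-3*1)**2 - (-165)) = -14669 + (-85 + (-3)**2 - 55*(-3)) = -14669 + (-85 + 9 + 165) = -14669 + 89 = -14580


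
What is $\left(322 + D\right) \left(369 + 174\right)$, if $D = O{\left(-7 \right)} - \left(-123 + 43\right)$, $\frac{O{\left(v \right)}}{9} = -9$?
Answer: $174303$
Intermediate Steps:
$O{\left(v \right)} = -81$ ($O{\left(v \right)} = 9 \left(-9\right) = -81$)
$D = -1$ ($D = -81 - \left(-123 + 43\right) = -81 - -80 = -81 + 80 = -1$)
$\left(322 + D\right) \left(369 + 174\right) = \left(322 - 1\right) \left(369 + 174\right) = 321 \cdot 543 = 174303$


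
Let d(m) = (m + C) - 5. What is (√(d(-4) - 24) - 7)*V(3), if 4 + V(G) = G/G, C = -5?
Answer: 21 - 3*I*√38 ≈ 21.0 - 18.493*I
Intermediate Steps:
d(m) = -10 + m (d(m) = (m - 5) - 5 = (-5 + m) - 5 = -10 + m)
V(G) = -3 (V(G) = -4 + G/G = -4 + 1 = -3)
(√(d(-4) - 24) - 7)*V(3) = (√((-10 - 4) - 24) - 7)*(-3) = (√(-14 - 24) - 7)*(-3) = (√(-38) - 7)*(-3) = (I*√38 - 7)*(-3) = (-7 + I*√38)*(-3) = 21 - 3*I*√38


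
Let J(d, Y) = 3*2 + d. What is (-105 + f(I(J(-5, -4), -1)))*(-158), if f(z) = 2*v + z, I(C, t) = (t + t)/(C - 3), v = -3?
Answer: 17380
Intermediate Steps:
J(d, Y) = 6 + d
I(C, t) = 2*t/(-3 + C) (I(C, t) = (2*t)/(-3 + C) = 2*t/(-3 + C))
f(z) = -6 + z (f(z) = 2*(-3) + z = -6 + z)
(-105 + f(I(J(-5, -4), -1)))*(-158) = (-105 + (-6 + 2*(-1)/(-3 + (6 - 5))))*(-158) = (-105 + (-6 + 2*(-1)/(-3 + 1)))*(-158) = (-105 + (-6 + 2*(-1)/(-2)))*(-158) = (-105 + (-6 + 2*(-1)*(-1/2)))*(-158) = (-105 + (-6 + 1))*(-158) = (-105 - 5)*(-158) = -110*(-158) = 17380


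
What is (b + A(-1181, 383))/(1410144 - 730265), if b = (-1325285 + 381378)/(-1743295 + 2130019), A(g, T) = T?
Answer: 3977605/7106095308 ≈ 0.00055975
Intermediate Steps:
b = -25511/10452 (b = -943907/386724 = -943907*1/386724 = -25511/10452 ≈ -2.4408)
(b + A(-1181, 383))/(1410144 - 730265) = (-25511/10452 + 383)/(1410144 - 730265) = (3977605/10452)/679879 = (3977605/10452)*(1/679879) = 3977605/7106095308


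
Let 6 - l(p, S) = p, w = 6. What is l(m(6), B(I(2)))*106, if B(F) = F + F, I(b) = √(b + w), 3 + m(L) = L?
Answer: 318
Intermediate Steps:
m(L) = -3 + L
I(b) = √(6 + b) (I(b) = √(b + 6) = √(6 + b))
B(F) = 2*F
l(p, S) = 6 - p
l(m(6), B(I(2)))*106 = (6 - (-3 + 6))*106 = (6 - 1*3)*106 = (6 - 3)*106 = 3*106 = 318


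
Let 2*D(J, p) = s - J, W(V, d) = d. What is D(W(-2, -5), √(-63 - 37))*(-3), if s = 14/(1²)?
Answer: -57/2 ≈ -28.500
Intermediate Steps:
s = 14 (s = 14/1 = 14*1 = 14)
D(J, p) = 7 - J/2 (D(J, p) = (14 - J)/2 = 7 - J/2)
D(W(-2, -5), √(-63 - 37))*(-3) = (7 - ½*(-5))*(-3) = (7 + 5/2)*(-3) = (19/2)*(-3) = -57/2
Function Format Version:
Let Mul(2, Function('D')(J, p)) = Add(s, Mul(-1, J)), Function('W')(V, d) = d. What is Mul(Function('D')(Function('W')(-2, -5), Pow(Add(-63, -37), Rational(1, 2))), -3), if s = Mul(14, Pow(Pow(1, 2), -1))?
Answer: Rational(-57, 2) ≈ -28.500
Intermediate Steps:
s = 14 (s = Mul(14, Pow(1, -1)) = Mul(14, 1) = 14)
Function('D')(J, p) = Add(7, Mul(Rational(-1, 2), J)) (Function('D')(J, p) = Mul(Rational(1, 2), Add(14, Mul(-1, J))) = Add(7, Mul(Rational(-1, 2), J)))
Mul(Function('D')(Function('W')(-2, -5), Pow(Add(-63, -37), Rational(1, 2))), -3) = Mul(Add(7, Mul(Rational(-1, 2), -5)), -3) = Mul(Add(7, Rational(5, 2)), -3) = Mul(Rational(19, 2), -3) = Rational(-57, 2)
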